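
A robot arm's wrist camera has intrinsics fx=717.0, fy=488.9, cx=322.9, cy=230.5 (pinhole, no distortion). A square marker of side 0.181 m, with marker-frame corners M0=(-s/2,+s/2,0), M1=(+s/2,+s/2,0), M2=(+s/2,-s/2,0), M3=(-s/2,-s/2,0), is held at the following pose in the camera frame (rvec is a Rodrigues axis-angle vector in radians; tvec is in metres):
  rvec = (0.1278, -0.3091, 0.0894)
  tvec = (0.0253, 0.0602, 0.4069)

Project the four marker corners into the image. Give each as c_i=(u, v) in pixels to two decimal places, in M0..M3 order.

c0=(193.42, 410.76) c1=(486.41, 401.67) c2=(526.93, 203.97) c3=(224.04, 183.62)

Intrinsics K: fx=717.0, fy=488.9, cx=322.9, cy=230.5
Marker side s = 0.181 m; corners in marker frame (Z=0):
  M0 = (-0.0905, +0.0905, 0)
  M1 = (+0.0905, +0.0905, 0)
  M2 = (+0.0905, -0.0905, 0)
  M3 = (-0.0905, -0.0905, 0)
rvec = (0.1278, -0.3091, 0.0894), |rvec| = θ = 0.34622 rad = 19.837°
Rodrigues: sinθ=0.33934, 1−cosθ=0.05934; R = I + sinθ·[k]× + (1−cosθ)·[k]×²:
    [+0.94875 -0.10718 -0.29731]
    [+0.06807 +0.98796 -0.13894]
    [+0.30862 +0.11158 +0.94462]
t = (0.0253, 0.0602, 0.4069) m
M0: Pc = R·M0+t = (-0.07026, +0.14345, +0.38907); u = 717.0·(-0.07026)/0.38907 + 322.9 = 193.4178, v = 488.9·(+0.14345)/0.38907 + 230.5 = 410.7580
M1: Pc = R·M1+t = (+0.10146, +0.15577, +0.44493); u = 717.0·(+0.10146)/0.44493 + 322.9 = 486.4055, v = 488.9·(+0.15577)/0.44493 + 230.5 = 401.6652
M2: Pc = R·M2+t = (+0.12086, -0.02305, +0.42473); u = 717.0·(+0.12086)/0.42473 + 322.9 = 526.9291, v = 488.9·(-0.02305)/0.42473 + 230.5 = 203.9677
M3: Pc = R·M3+t = (-0.05086, -0.03537, +0.36887); u = 717.0·(-0.05086)/0.36887 + 322.9 = 224.0365, v = 488.9·(-0.03537)/0.36887 + 230.5 = 183.6202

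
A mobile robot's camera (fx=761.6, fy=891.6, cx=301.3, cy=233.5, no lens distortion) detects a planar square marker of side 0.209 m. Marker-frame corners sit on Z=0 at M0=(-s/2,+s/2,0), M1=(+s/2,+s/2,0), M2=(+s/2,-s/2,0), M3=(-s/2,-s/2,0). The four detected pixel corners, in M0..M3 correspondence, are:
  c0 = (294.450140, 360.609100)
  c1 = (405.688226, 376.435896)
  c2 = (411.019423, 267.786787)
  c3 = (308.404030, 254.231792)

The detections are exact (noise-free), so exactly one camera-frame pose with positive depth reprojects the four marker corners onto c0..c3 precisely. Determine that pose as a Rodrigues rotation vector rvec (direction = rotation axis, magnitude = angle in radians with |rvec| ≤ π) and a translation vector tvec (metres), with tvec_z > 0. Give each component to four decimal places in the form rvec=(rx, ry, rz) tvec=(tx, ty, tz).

rvec=(-0.6231, 0.0344, 0.1292) tvec=(0.1044, 0.1317, 1.4856)

Intrinsics K: fx=761.6, fy=891.6, cx=301.3, cy=233.5
Marker side s = 0.209 m; corners in marker frame (Z=0):
  M0 = (-0.1045, +0.1045, 0)
  M1 = (+0.1045, +0.1045, 0)
  M2 = (+0.1045, -0.1045, 0)
  M3 = (-0.1045, -0.1045, 0)
Detected image corners:
  c0 = (294.450140, 360.609100) px
  c1 = (405.688226, 376.435896) px
  c2 = (411.019423, 267.786787) px
  c3 = (308.404030, 254.231792) px
Planar DLT: solve 8×8 A·h = b for H (H[2,2]=1):
  H  [+493.80956 -184.70098 +354.82002]
  H  [+55.02678 +391.58343 +312.53750]
  H  [-0.04779 -0.39015 +1.00000]
B = K⁻¹H; ‖b₁‖=0.673106, ‖b₂‖=0.673106; λ = 2/(‖b₁‖+‖b₂‖) = 1.485649, sign → tz>0 ⇒ λ=+1.485649
r₁ = λ·B[:,0] = (+0.99136,+0.11028,-0.07100); r₂ = λ·B[:,1] = (-0.13099,+0.80428,-0.57963)
r₃ = r₁×r₂ = (-0.00682,+0.58392,+0.81178); SVD([r₁ r₂ r₃]) → R = UVᵀ:
  R  [+0.99136 -0.13099 -0.00682]
  R  [+0.11028 +0.80428 +0.58392]
  R  [-0.07100 -0.57963 +0.81178]
t = (+0.10440, +0.13170, +1.48565) m
tr R = 2.607425; θ = arccos((tr R − 1)/2) = 0.637288 rad = 36.514°
axis k = ((R−Rᵀ)₃₂, (R−Rᵀ)₁₃, (R−Rᵀ)₂₁) / (2 sinθ) = (-0.977746, +0.053933, +0.202741)
rvec = θ·k = (-0.623105, +0.034371, +0.129205)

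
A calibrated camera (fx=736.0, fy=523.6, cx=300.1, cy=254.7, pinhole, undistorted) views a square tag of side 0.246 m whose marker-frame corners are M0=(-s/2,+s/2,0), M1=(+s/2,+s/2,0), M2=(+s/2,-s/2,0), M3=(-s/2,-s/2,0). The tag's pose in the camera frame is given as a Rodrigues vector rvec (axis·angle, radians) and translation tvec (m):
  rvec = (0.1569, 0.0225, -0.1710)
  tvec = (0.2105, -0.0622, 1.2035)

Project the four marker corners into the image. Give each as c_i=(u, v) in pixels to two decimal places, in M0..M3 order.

Intrinsics K: fx=736.0, fy=523.6, cx=300.1, cy=254.7
Marker side s = 0.246 m; corners in marker frame (Z=0):
  M0 = (-0.1230, +0.1230, 0)
  M1 = (+0.1230, +0.1230, 0)
  M2 = (+0.1230, -0.1230, 0)
  M3 = (-0.1230, -0.1230, 0)
rvec = (0.1569, 0.0225, -0.1710), |rvec| = θ = 0.23316 rad = 13.359°
Rodrigues: sinθ=0.23106, 1−cosθ=0.02706; R = I + sinθ·[k]× + (1−cosθ)·[k]×²:
    [+0.98519 +0.17121 +0.00894]
    [-0.16770 +0.97319 -0.15740]
    [-0.03565 +0.15357 +0.98749]
t = (0.2105, -0.0622, 1.2035) m
M0: Pc = R·M0+t = (+0.11038, +0.07813, +1.22677); u = 736.0·(+0.11038)/1.22677 + 300.1 = 366.3224, v = 523.6·(+0.07813)/1.22677 + 254.7 = 288.0465
M1: Pc = R·M1+t = (+0.35274, +0.03688, +1.21800); u = 736.0·(+0.35274)/1.21800 + 300.1 = 513.2480, v = 523.6·(+0.03688)/1.21800 + 254.7 = 270.5523
M2: Pc = R·M2+t = (+0.31062, -0.20253, +1.18023); u = 736.0·(+0.31062)/1.18023 + 300.1 = 493.8054, v = 523.6·(-0.20253)/1.18023 + 254.7 = 164.8491
M3: Pc = R·M3+t = (+0.06826, -0.16128, +1.18900); u = 736.0·(+0.06826)/1.18900 + 300.1 = 342.3549, v = 523.6·(-0.16128)/1.18900 + 254.7 = 183.6787

c0=(366.32, 288.05) c1=(513.25, 270.55) c2=(493.81, 164.85) c3=(342.35, 183.68)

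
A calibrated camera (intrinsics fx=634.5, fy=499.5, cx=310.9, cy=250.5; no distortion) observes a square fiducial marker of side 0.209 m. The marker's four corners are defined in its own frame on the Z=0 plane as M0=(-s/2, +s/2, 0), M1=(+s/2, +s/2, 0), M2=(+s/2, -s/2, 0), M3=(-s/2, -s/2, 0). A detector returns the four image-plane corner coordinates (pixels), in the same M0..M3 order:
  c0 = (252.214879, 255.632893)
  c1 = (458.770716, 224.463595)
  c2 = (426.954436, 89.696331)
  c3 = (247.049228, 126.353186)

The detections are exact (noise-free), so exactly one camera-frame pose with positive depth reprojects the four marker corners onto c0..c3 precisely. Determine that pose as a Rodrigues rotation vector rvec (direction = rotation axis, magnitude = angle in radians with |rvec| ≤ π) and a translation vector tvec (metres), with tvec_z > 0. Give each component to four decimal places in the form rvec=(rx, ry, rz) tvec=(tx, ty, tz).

Intrinsics K: fx=634.5, fy=499.5, cx=310.9, cy=250.5
Marker side s = 0.209 m; corners in marker frame (Z=0):
  M0 = (-0.1045, +0.1045, 0)
  M1 = (+0.1045, +0.1045, 0)
  M2 = (+0.1045, -0.1045, 0)
  M3 = (-0.1045, -0.1045, 0)
Detected image corners:
  c0 = (252.214879, 255.632893) px
  c1 = (458.770716, 224.463595) px
  c2 = (426.954436, 89.696331) px
  c3 = (247.049228, 126.353186) px
Planar DLT: solve 8×8 A·h = b for H (H[2,2]=1):
  H  [+795.88724 -130.50127 +342.01286]
  H  [-225.69646 +522.33745 +170.35874]
  H  [-0.35955 -0.62550 +1.00000]
B = K⁻¹H; ‖b₁‖=1.499807, ‖b₂‖=1.499807; λ = 2/(‖b₁‖+‖b₂‖) = 0.666752, sign → tz>0 ⇒ λ=+0.666752
r₁ = λ·B[:,0] = (+0.95381,-0.18104,-0.23973); r₂ = λ·B[:,1] = (+0.06722,+0.90639,-0.41706)
r₃ = r₁×r₂ = (+0.29280,+0.38168,+0.87669); SVD([r₁ r₂ r₃]) → R = UVᵀ:
  R  [+0.95381 +0.06722 +0.29280]
  R  [-0.18104 +0.90639 +0.38168]
  R  [-0.23973 -0.41706 +0.87669]
t = (+0.03269, -0.10698, +0.66675) m
tr R = 2.736895; θ = arccos((tr R − 1)/2) = 0.518734 rad = 29.721°
axis k = ((R−Rᵀ)₃₂, (R−Rᵀ)₁₃, (R−Rᵀ)₂₁) / (2 sinθ) = (-0.805532, +0.537058, -0.250376)
rvec = θ·k = (-0.417857, +0.278590, -0.129878)

rvec=(-0.4179, 0.2786, -0.1299) tvec=(0.0327, -0.1070, 0.6668)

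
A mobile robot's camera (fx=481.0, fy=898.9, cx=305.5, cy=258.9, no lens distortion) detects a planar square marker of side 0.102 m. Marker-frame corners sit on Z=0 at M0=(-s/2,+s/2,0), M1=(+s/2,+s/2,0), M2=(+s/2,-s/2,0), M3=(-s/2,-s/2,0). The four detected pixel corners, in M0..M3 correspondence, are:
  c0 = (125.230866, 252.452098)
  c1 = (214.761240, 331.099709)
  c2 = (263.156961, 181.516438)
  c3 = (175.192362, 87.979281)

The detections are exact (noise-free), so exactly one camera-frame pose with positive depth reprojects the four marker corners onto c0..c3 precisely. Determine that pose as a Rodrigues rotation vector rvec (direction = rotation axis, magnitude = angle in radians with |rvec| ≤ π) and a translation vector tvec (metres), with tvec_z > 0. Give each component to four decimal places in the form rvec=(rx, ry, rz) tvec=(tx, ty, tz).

Intrinsics K: fx=481.0, fy=898.9, cx=305.5, cy=258.9
Marker side s = 0.102 m; corners in marker frame (Z=0):
  M0 = (-0.0510, +0.0510, 0)
  M1 = (+0.0510, +0.0510, 0)
  M2 = (+0.0510, -0.0510, 0)
  M3 = (-0.0510, -0.0510, 0)
Detected image corners:
  c0 = (125.230866, 252.452098) px
  c1 = (214.761240, 331.099709) px
  c2 = (263.156961, 181.516438) px
  c3 = (175.192362, 87.979281) px
Planar DLT: solve 8×8 A·h = b for H (H[2,2]=1):
  H  [+1023.06836 -430.76943 +196.03441]
  H  [+1010.63309 +1592.53344 +216.03770]
  H  [+0.78573 +0.26244 +1.00000]
B = K⁻¹H; ‖b₁‖=2.018384, ‖b₂‖=2.018384; λ = 2/(‖b₁‖+‖b₂‖) = 0.495446, sign → tz>0 ⇒ λ=+0.495446
r₁ = λ·B[:,0] = (+0.80654,+0.44491,+0.38929); r₂ = λ·B[:,1] = (-0.52629,+0.84031,+0.13002)
r₃ = r₁×r₂ = (-0.26927,-0.30975,+0.91189); SVD([r₁ r₂ r₃]) → R = UVᵀ:
  R  [+0.80654 -0.52629 -0.26927]
  R  [+0.44491 +0.84031 -0.30975]
  R  [+0.38929 +0.13002 +0.91189]
t = (-0.11275, -0.02362, +0.49545) m
tr R = 2.558742; θ = arccos((tr R − 1)/2) = 0.677135 rad = 38.797°
axis k = ((R−Rᵀ)₃₂, (R−Rᵀ)₁₃, (R−Rᵀ)₂₁) / (2 sinθ) = (+0.350939, -0.525535, +0.775019)
rvec = θ·k = (+0.237633, -0.355858, +0.524792)

rvec=(0.2376, -0.3559, 0.5248) tvec=(-0.1128, -0.0236, 0.4954)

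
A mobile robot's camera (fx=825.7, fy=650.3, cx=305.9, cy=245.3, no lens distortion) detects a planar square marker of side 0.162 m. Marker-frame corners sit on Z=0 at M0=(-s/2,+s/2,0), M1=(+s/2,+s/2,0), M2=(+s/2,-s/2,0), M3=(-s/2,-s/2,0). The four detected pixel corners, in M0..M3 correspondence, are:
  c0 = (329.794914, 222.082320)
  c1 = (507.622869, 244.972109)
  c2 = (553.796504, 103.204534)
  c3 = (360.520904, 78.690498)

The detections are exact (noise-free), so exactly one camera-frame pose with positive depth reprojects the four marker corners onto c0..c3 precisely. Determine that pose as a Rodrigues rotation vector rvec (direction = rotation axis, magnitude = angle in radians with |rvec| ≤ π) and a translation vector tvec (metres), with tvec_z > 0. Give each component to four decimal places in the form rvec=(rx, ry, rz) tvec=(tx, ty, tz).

rvec=(0.3716, 0.0406, 0.1586) tvec=(0.1134, -0.0880, 0.7138)

Intrinsics K: fx=825.7, fy=650.3, cx=305.9, cy=245.3
Marker side s = 0.162 m; corners in marker frame (Z=0):
  M0 = (-0.0810, +0.0810, 0)
  M1 = (+0.0810, +0.0810, 0)
  M2 = (+0.0810, -0.0810, 0)
  M3 = (-0.0810, -0.0810, 0)
Detected image corners:
  c0 = (329.794914, 222.082320) px
  c1 = (507.622869, 244.972109) px
  c2 = (553.796504, 103.204534) px
  c3 = (360.520904, 78.690498) px
Planar DLT: solve 8×8 A·h = b for H (H[2,2]=1):
  H  [+1137.01180 -13.55760 +437.02849]
  H  [+143.73097 +963.01094 +165.17339]
  H  [-0.01461 +0.51088 +1.00000]
B = K⁻¹H; ‖b₁‖=1.400952, ‖b₂‖=1.400952; λ = 2/(‖b₁‖+‖b₂‖) = 0.713800, sign → tz>0 ⇒ λ=+0.713800
r₁ = λ·B[:,0] = (+0.98679,+0.16170,-0.01043); r₂ = λ·B[:,1] = (-0.14682,+0.91949,+0.36466)
r₃ = r₁×r₂ = (+0.06855,-0.35831,+0.93108); SVD([r₁ r₂ r₃]) → R = UVᵀ:
  R  [+0.98679 -0.14682 +0.06855]
  R  [+0.16170 +0.91949 -0.35831]
  R  [-0.01043 +0.36466 +0.93108]
t = (+0.11336, -0.08795, +0.71380) m
tr R = 2.837357; θ = arccos((tr R − 1)/2) = 0.406075 rad = 23.266°
axis k = ((R−Rᵀ)₃₂, (R−Rᵀ)₁₃, (R−Rᵀ)₂₁) / (2 sinθ) = (+0.915149, +0.099971, +0.390522)
rvec = θ·k = (+0.371619, +0.040596, +0.158581)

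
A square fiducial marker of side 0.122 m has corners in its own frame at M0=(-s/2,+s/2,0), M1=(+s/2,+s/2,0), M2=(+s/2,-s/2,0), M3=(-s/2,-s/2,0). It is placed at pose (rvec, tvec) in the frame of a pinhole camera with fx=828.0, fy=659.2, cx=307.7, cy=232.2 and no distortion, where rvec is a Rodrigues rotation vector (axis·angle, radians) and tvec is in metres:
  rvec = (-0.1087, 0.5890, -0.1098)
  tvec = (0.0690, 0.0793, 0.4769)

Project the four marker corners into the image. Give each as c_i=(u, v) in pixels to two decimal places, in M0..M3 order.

Intrinsics K: fx=828.0, fy=659.2, cx=307.7, cy=232.2
Marker side s = 0.122 m; corners in marker frame (Z=0):
  M0 = (-0.0610, +0.0610, 0)
  M1 = (+0.0610, +0.0610, 0)
  M2 = (+0.0610, -0.0610, 0)
  M3 = (-0.0610, -0.0610, 0)
rvec = (-0.1087, 0.5890, -0.1098), |rvec| = θ = 0.60893 rad = 34.889°
Rodrigues: sinθ=0.57199, 1−cosθ=0.17974; R = I + sinθ·[k]× + (1−cosθ)·[k]×²:
    [+0.82599 +0.07210 +0.55905]
    [-0.13417 +0.98843 +0.07076]
    [-0.54748 -0.13346 +0.82611]
t = (0.0690, 0.0793, 0.4769) m
M0: Pc = R·M0+t = (+0.02301, +0.14778, +0.50216); u = 828.0·(+0.02301)/0.50216 + 307.7 = 345.6459, v = 659.2·(+0.14778)/0.50216 + 232.2 = 426.1951
M1: Pc = R·M1+t = (+0.12378, +0.13141, +0.43536); u = 828.0·(+0.12378)/0.43536 + 307.7 = 543.1196, v = 659.2·(+0.13141)/0.43536 + 232.2 = 431.1723
M2: Pc = R·M2+t = (+0.11499, +0.01082, +0.45164); u = 828.0·(+0.11499)/0.45164 + 307.7 = 518.5058, v = 659.2·(+0.01082)/0.45164 + 232.2 = 247.9942
M3: Pc = R·M3+t = (+0.01422, +0.02719, +0.51844); u = 828.0·(+0.01422)/0.51844 + 307.7 = 330.4049, v = 659.2·(+0.02719)/0.51844 + 232.2 = 266.7731

c0=(345.65, 426.20) c1=(543.12, 431.17) c2=(518.51, 247.99) c3=(330.40, 266.77)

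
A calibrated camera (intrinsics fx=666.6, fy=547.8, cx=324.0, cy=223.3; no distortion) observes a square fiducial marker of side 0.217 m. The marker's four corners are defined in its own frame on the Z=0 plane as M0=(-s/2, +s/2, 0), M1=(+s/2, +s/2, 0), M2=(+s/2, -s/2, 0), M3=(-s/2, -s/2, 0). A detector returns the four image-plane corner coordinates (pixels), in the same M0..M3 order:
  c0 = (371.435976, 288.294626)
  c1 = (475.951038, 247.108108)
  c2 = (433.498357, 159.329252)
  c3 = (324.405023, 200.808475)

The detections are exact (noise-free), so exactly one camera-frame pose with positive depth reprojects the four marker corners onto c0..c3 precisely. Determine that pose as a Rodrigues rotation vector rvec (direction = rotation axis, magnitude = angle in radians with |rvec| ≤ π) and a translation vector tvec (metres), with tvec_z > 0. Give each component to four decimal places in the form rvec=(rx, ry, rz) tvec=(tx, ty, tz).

Intrinsics K: fx=666.6, fy=547.8, cx=324.0, cy=223.3
Marker side s = 0.217 m; corners in marker frame (Z=0):
  M0 = (-0.1085, +0.1085, 0)
  M1 = (+0.1085, +0.1085, 0)
  M2 = (+0.1085, -0.1085, 0)
  M3 = (-0.1085, -0.1085, 0)
Detected image corners:
  c0 = (371.435976, 288.294626) px
  c1 = (475.951038, 247.108108) px
  c2 = (433.498357, 159.329252) px
  c3 = (324.405023, 200.808475) px
Planar DLT: solve 8×8 A·h = b for H (H[2,2]=1):
  H  [+518.05489 +274.46731 +402.11235]
  H  [-175.92098 +441.97601 +224.54925]
  H  [+0.06495 +0.17033 +1.00000]
B = K⁻¹H; ‖b₁‖=0.825205, ‖b₂‖=0.825205; λ = 2/(‖b₁‖+‖b₂‖) = 1.211820, sign → tz>0 ⇒ λ=+1.211820
r₁ = λ·B[:,0] = (+0.90352,-0.42125,+0.07870); r₂ = λ·B[:,1] = (+0.39863,+0.89358,+0.20641)
r₃ = r₁×r₂ = (-0.15728,-0.15512,+0.97529); SVD([r₁ r₂ r₃]) → R = UVᵀ:
  R  [+0.90352 +0.39863 -0.15728]
  R  [-0.42125 +0.89358 -0.15512]
  R  [+0.07870 +0.20641 +0.97529]
t = (+0.14200, +0.00276, +1.21182) m
tr R = 2.772400; θ = arccos((tr R − 1)/2) = 0.481718 rad = 27.600°
axis k = ((R−Rᵀ)₃₂, (R−Rᵀ)₁₃, (R−Rᵀ)₂₁) / (2 sinθ) = (+0.390173, -0.254674, -0.884820)
rvec = θ·k = (+0.187954, -0.122681, -0.426234)

rvec=(0.1880, -0.1227, -0.4262) tvec=(0.1420, 0.0028, 1.2118)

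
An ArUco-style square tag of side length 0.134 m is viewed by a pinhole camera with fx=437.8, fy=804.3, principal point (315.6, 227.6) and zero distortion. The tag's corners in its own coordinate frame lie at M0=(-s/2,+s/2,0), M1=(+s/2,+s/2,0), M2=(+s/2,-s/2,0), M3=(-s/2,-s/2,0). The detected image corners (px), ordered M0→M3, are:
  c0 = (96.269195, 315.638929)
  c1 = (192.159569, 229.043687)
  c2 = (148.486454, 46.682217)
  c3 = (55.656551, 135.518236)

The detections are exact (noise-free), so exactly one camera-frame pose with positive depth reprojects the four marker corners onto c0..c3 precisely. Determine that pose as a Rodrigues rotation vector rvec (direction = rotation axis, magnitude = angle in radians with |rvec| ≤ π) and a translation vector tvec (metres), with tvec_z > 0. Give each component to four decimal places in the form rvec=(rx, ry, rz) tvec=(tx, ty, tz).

rvec=(-0.0666, 0.1101, -0.4409) tvec=(-0.2355, -0.0308, 0.5336)

Intrinsics K: fx=437.8, fy=804.3, cx=315.6, cy=227.6
Marker side s = 0.134 m; corners in marker frame (Z=0):
  M0 = (-0.0670, +0.0670, 0)
  M1 = (+0.0670, +0.0670, 0)
  M2 = (+0.0670, -0.0670, 0)
  M3 = (-0.0670, -0.0670, 0)
Detected image corners:
  c0 = (96.269195, 315.638929) px
  c1 = (192.159569, 229.043687) px
  c2 = (148.486454, 46.682217) px
  c3 = (55.656551, 135.518236) px
Planar DLT: solve 8×8 A·h = b for H (H[2,2]=1):
  H  [+682.84992 +294.03132 +122.36550]
  H  [-685.97709 +1322.43925 +181.22407]
  H  [-0.17219 -0.16514 +1.00000]
B = K⁻¹H; ‖b₁‖=1.873953, ‖b₂‖=1.873953; λ = 2/(‖b₁‖+‖b₂‖) = 0.533631, sign → tz>0 ⇒ λ=+0.533631
r₁ = λ·B[:,0] = (+0.89856,-0.42913,-0.09189); r₂ = λ·B[:,1] = (+0.42192,+0.90234,-0.08812)
r₃ = r₁×r₂ = (+0.12073,+0.04042,+0.99186); SVD([r₁ r₂ r₃]) → R = UVᵀ:
  R  [+0.89856 +0.42192 +0.12073]
  R  [-0.42913 +0.90234 +0.04042]
  R  [-0.09189 -0.08812 +0.99186]
t = (-0.23553, -0.03077, +0.53363) m
tr R = 2.792762; θ = arccos((tr R − 1)/2) = 0.459260 rad = 26.314°
axis k = ((R−Rᵀ)₃₂, (R−Rᵀ)₁₃, (R−Rᵀ)₂₁) / (2 sinθ) = (-0.144988, +0.239816, -0.959931)
rvec = θ·k = (-0.066587, +0.110138, -0.440858)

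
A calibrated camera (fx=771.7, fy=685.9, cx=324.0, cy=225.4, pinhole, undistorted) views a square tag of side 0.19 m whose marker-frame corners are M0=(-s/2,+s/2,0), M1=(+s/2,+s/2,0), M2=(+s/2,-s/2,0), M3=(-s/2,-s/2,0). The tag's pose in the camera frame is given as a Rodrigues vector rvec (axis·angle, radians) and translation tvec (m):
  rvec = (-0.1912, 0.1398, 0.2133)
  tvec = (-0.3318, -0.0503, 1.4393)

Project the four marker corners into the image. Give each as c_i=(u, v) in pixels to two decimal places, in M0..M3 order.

Intrinsics K: fx=771.7, fy=685.9, cx=324.0, cy=225.4
Marker side s = 0.19 m; corners in marker frame (Z=0):
  M0 = (-0.0950, +0.0950, 0)
  M1 = (+0.0950, +0.0950, 0)
  M2 = (+0.0950, -0.0950, 0)
  M3 = (-0.0950, -0.0950, 0)
rvec = (-0.1912, 0.1398, 0.2133), |rvec| = θ = 0.31874 rad = 18.263°
Rodrigues: sinθ=0.31338, 1−cosθ=0.05037; R = I + sinθ·[k]× + (1−cosθ)·[k]×²:
    [+0.96775 -0.22296 +0.11723]
    [+0.19645 +0.95932 +0.20276]
    [-0.15766 -0.17319 +0.97219]
t = (-0.3318, -0.0503, 1.4393) m
M0: Pc = R·M0+t = (-0.44492, +0.02217, +1.43782); u = 771.7·(-0.44492)/1.43782 + 324.0 = 85.2066, v = 685.9·(+0.02217)/1.43782 + 225.4 = 235.9770
M1: Pc = R·M1+t = (-0.26104, +0.05950, +1.40787); u = 771.7·(-0.26104)/1.40787 + 324.0 = 180.9128, v = 685.9·(+0.05950)/1.40787 + 225.4 = 254.3871
M2: Pc = R·M2+t = (-0.21868, -0.12277, +1.44078); u = 771.7·(-0.21868)/1.44078 + 324.0 = 206.8706, v = 685.9·(-0.12277)/1.44078 + 225.4 = 166.9527
M3: Pc = R·M3+t = (-0.40256, -0.16010, +1.47073); u = 771.7·(-0.40256)/1.47073 + 324.0 = 112.7771, v = 685.9·(-0.16010)/1.47073 + 225.4 = 150.7354

c0=(85.21, 235.98) c1=(180.91, 254.39) c2=(206.87, 166.95) c3=(112.78, 150.74)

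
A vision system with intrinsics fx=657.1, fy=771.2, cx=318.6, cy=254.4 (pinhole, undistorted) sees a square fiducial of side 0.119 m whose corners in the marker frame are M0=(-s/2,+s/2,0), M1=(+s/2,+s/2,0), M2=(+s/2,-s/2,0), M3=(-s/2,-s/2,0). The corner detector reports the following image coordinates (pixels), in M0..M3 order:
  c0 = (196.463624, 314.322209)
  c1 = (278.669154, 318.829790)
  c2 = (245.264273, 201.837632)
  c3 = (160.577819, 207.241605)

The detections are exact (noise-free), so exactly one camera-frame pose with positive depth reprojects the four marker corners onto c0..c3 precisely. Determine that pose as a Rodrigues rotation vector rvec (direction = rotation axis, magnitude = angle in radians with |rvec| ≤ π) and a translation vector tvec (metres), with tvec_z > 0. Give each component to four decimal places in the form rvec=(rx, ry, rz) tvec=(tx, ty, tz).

Intrinsics K: fx=657.1, fy=771.2, cx=318.6, cy=254.4
Marker side s = 0.119 m; corners in marker frame (Z=0):
  M0 = (-0.0595, +0.0595, 0)
  M1 = (+0.0595, +0.0595, 0)
  M2 = (+0.0595, -0.0595, 0)
  M3 = (-0.0595, -0.0595, 0)
Detected image corners:
  c0 = (196.463624, 314.322209) px
  c1 = (278.669154, 318.829790) px
  c2 = (245.264273, 201.837632) px
  c3 = (160.577819, 207.241605) px
Planar DLT: solve 8×8 A·h = b for H (H[2,2]=1):
  H  [+537.63812 +414.39826 +218.97838]
  H  [-195.50812 +1084.92473 +262.42612]
  H  [-0.74119 +0.55757 +1.00000]
B = K⁻¹H; ‖b₁‖=1.391445, ‖b₂‖=1.391445; λ = 2/(‖b₁‖+‖b₂‖) = 0.718677, sign → tz>0 ⇒ λ=+0.718677
r₁ = λ·B[:,0] = (+0.84629,-0.00648,-0.53268); r₂ = λ·B[:,1] = (+0.25894,+0.87885,+0.40071)
r₃ = r₁×r₂ = (+0.46555,-0.47705,+0.74544); SVD([r₁ r₂ r₃]) → R = UVᵀ:
  R  [+0.84629 +0.25894 +0.46555]
  R  [-0.00648 +0.87885 -0.47705]
  R  [-0.53268 +0.40071 +0.74544]
t = (-0.10896, +0.00748, +0.71868) m
tr R = 2.470586; θ = arccos((tr R − 1)/2) = 0.744698 rad = 42.668°
axis k = ((R−Rᵀ)₃₂, (R−Rᵀ)₁₃, (R−Rᵀ)₂₁) / (2 sinθ) = (+0.647559, +0.736428, -0.195809)
rvec = θ·k = (+0.482236, +0.548416, -0.145818)

rvec=(0.4822, 0.5484, -0.1458) tvec=(-0.1090, 0.0075, 0.7187)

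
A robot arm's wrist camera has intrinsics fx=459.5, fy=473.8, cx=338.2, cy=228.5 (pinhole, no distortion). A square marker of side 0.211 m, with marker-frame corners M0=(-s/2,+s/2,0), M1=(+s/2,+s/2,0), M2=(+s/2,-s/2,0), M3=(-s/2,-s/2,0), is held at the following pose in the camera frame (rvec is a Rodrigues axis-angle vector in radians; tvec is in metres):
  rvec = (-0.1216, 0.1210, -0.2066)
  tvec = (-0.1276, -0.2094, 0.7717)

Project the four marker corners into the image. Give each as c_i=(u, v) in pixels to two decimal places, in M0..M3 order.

Intrinsics K: fx=459.5, fy=473.8, cx=338.2, cy=228.5
Marker side s = 0.211 m; corners in marker frame (Z=0):
  M0 = (-0.1055, +0.1055, 0)
  M1 = (+0.1055, +0.1055, 0)
  M2 = (+0.1055, -0.1055, 0)
  M3 = (-0.1055, -0.1055, 0)
rvec = (-0.1216, 0.1210, -0.2066), |rvec| = θ = 0.26854 rad = 15.386°
Rodrigues: sinθ=0.26532, 1−cosθ=0.03584; R = I + sinθ·[k]× + (1−cosθ)·[k]×²:
    [+0.97151 +0.19681 +0.13204]
    [-0.21144 +0.97144 +0.10772]
    [-0.10707 -0.13257 +0.98537]
t = (-0.1276, -0.2094, 0.7717) m
M0: Pc = R·M0+t = (-0.20933, -0.08461, +0.76901); u = 459.5·(-0.20933)/0.76901 + 338.2 = 213.1205, v = 473.8·(-0.08461)/0.76901 + 228.5 = 176.3724
M1: Pc = R·M1+t = (-0.00434, -0.12922, +0.74642); u = 459.5·(-0.00434)/0.74642 + 338.2 = 335.5271, v = 473.8·(-0.12922)/0.74642 + 228.5 = 146.4757
M2: Pc = R·M2+t = (-0.04587, -0.33419, +0.77439); u = 459.5·(-0.04587)/0.77439 + 338.2 = 310.9824, v = 473.8·(-0.33419)/0.77439 + 228.5 = 24.0285
M3: Pc = R·M3+t = (-0.25086, -0.28958, +0.79698); u = 459.5·(-0.25086)/0.79698 + 338.2 = 193.5677, v = 473.8·(-0.28958)/0.79698 + 228.5 = 56.3467

c0=(213.12, 176.37) c1=(335.53, 146.48) c2=(310.98, 24.03) c3=(193.57, 56.35)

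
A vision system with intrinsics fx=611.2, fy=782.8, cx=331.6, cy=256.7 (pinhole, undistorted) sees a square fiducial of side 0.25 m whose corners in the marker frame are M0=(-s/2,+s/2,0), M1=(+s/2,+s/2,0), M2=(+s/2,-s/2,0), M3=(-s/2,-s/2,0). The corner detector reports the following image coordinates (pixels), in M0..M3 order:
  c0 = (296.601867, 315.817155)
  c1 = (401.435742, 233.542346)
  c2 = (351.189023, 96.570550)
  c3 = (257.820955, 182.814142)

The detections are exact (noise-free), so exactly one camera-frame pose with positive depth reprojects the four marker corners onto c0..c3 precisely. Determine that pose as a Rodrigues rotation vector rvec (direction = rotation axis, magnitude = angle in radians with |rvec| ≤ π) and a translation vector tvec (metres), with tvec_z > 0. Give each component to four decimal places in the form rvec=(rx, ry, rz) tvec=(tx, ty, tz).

Intrinsics K: fx=611.2, fy=782.8, cx=331.6, cy=256.7
Marker side s = 0.25 m; corners in marker frame (Z=0):
  M0 = (-0.1250, +0.1250, 0)
  M1 = (+0.1250, +0.1250, 0)
  M2 = (+0.1250, -0.1250, 0)
  M3 = (-0.1250, -0.1250, 0)
Detected image corners:
  c0 = (296.601867, 315.817155) px
  c1 = (401.435742, 233.542346) px
  c2 = (351.189023, 96.570550) px
  c3 = (257.820955, 182.814142) px
Planar DLT: solve 8×8 A·h = b for H (H[2,2]=1):
  H  [+291.74920 +72.51831 +323.90474]
  H  [-403.12970 +473.29506 +206.15653]
  H  [-0.31747 -0.32019 +1.00000]
B = K⁻¹H; ‖b₁‖=0.831600, ‖b₂‖=0.831600; λ = 2/(‖b₁‖+‖b₂‖) = 1.202501, sign → tz>0 ⇒ λ=+1.202501
r₁ = λ·B[:,0] = (+0.78112,-0.49408,-0.38176); r₂ = λ·B[:,1] = (+0.35157,+0.85332,-0.38503)
r₃ = r₁×r₂ = (+0.51600,+0.16654,+0.84024); SVD([r₁ r₂ r₃]) → R = UVᵀ:
  R  [+0.78112 +0.35157 +0.51600]
  R  [-0.49408 +0.85332 +0.16654]
  R  [-0.38176 -0.38503 +0.84024]
t = (-0.01514, -0.07764, +1.20250) m
tr R = 2.474679; θ = arccos((tr R − 1)/2) = 0.741673 rad = 42.495°
axis k = ((R−Rᵀ)₃₂, (R−Rᵀ)₁₃, (R−Rᵀ)₂₁) / (2 sinθ) = (-0.408257, +0.664488, -0.625924)
rvec = θ·k = (-0.302793, +0.492833, -0.464231)

rvec=(-0.3028, 0.4928, -0.4642) tvec=(-0.0151, -0.0776, 1.2025)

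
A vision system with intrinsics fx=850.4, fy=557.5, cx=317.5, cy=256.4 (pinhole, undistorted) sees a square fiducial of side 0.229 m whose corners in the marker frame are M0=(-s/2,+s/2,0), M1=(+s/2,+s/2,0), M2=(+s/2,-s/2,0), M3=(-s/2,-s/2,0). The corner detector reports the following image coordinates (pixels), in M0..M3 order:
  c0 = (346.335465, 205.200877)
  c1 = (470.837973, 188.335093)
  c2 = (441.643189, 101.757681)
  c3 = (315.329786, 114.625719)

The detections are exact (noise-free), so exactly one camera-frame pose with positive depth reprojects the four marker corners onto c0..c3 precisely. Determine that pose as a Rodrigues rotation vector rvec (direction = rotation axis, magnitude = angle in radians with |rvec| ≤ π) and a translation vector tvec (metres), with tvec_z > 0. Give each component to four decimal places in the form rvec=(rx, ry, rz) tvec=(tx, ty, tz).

rvec=(-0.0106, -0.2870, -0.2234) tvec=(0.1287, -0.2635, 1.4121)

Intrinsics K: fx=850.4, fy=557.5, cx=317.5, cy=256.4
Marker side s = 0.229 m; corners in marker frame (Z=0):
  M0 = (-0.1145, +0.1145, 0)
  M1 = (+0.1145, +0.1145, 0)
  M2 = (+0.1145, -0.1145, 0)
  M3 = (-0.1145, -0.1145, 0)
Detected image corners:
  c0 = (346.335465, 205.200877) px
  c1 = (470.837973, 188.335093) px
  c2 = (441.643189, 101.757681) px
  c3 = (315.329786, 114.625719) px
Planar DLT: solve 8×8 A·h = b for H (H[2,2]=1):
  H  [+626.18801 +137.31058 +394.99596]
  H  [-34.49653 +388.90532 +152.38672]
  H  [+0.19963 +0.01514 +1.00000]
B = K⁻¹H; ‖b₁‖=0.708144, ‖b₂‖=0.708144; λ = 2/(‖b₁‖+‖b₂‖) = 1.412141, sign → tz>0 ⇒ λ=+1.412141
r₁ = λ·B[:,0] = (+0.93457,-0.21703,+0.28191); r₂ = λ·B[:,1] = (+0.22003,+0.97526,+0.02138)
r₃ = r₁×r₂ = (-0.27957,+0.04204,+0.95920); SVD([r₁ r₂ r₃]) → R = UVᵀ:
  R  [+0.93457 +0.22003 -0.27957]
  R  [-0.21703 +0.97526 +0.04204]
  R  [+0.28191 +0.02138 +0.95920]
t = (+0.12869, -0.26346, +1.41214) m
tr R = 2.869035; θ = arccos((tr R − 1)/2) = 0.363895 rad = 20.850°
axis k = ((R−Rᵀ)₃₂, (R−Rᵀ)₁₃, (R−Rᵀ)₂₁) / (2 sinθ) = (-0.029026, -0.788778, -0.613992)
rvec = θ·k = (-0.010562, -0.287032, -0.223429)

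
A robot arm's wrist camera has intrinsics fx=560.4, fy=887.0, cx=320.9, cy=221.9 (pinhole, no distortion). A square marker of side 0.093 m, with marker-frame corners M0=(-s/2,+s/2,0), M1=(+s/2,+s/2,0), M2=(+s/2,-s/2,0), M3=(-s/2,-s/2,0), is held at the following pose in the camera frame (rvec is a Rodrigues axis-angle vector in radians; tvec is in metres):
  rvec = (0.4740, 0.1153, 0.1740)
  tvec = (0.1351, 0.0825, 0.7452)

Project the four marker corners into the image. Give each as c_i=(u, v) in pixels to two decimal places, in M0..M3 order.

Intrinsics K: fx=560.4, fy=887.0, cx=320.9, cy=221.9
Marker side s = 0.093 m; corners in marker frame (Z=0):
  M0 = (-0.0465, +0.0465, 0)
  M1 = (+0.0465, +0.0465, 0)
  M2 = (+0.0465, -0.0465, 0)
  M3 = (-0.0465, -0.0465, 0)
rvec = (0.4740, 0.1153, 0.1740), |rvec| = θ = 0.51792 rad = 29.675°
Rodrigues: sinθ=0.49508, 1−cosθ=0.13115; R = I + sinθ·[k]× + (1−cosθ)·[k]×²:
    [+0.97870 -0.13960 +0.15054]
    [+0.19305 +0.87535 -0.44328]
    [-0.06989 +0.46290 +0.88365]
t = (0.1351, 0.0825, 0.7452) m
M0: Pc = R·M0+t = (+0.08310, +0.11423, +0.76997); u = 560.4·(+0.08310)/0.76997 + 320.9 = 381.3808, v = 887.0·(+0.11423)/0.76997 + 221.9 = 353.4880
M1: Pc = R·M1+t = (+0.17412, +0.13218, +0.76347); u = 560.4·(+0.17412)/0.76347 + 320.9 = 448.7046, v = 887.0·(+0.13218)/0.76347 + 221.9 = 375.4662
M2: Pc = R·M2+t = (+0.18710, +0.05077, +0.72043); u = 560.4·(+0.18710)/0.72043 + 320.9 = 466.4410, v = 887.0·(+0.05077)/0.72043 + 221.9 = 284.4125
M3: Pc = R·M3+t = (+0.09608, +0.03282, +0.72693); u = 560.4·(+0.09608)/0.72693 + 320.9 = 394.9715, v = 887.0·(+0.03282)/0.72693 + 221.9 = 261.9469

c0=(381.38, 353.49) c1=(448.70, 375.47) c2=(466.44, 284.41) c3=(394.97, 261.95)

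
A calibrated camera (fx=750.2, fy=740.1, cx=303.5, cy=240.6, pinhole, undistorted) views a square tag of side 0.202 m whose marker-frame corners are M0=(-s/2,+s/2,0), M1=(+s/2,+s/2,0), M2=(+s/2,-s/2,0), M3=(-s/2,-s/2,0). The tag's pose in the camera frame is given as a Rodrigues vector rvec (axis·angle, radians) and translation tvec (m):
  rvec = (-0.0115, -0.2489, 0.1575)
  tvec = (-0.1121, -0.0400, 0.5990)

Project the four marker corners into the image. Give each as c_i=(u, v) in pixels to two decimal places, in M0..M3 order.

Intrinsics K: fx=750.2, fy=740.1, cx=303.5, cy=240.6
Marker side s = 0.202 m; corners in marker frame (Z=0):
  M0 = (-0.1010, +0.1010, 0)
  M1 = (+0.1010, +0.1010, 0)
  M2 = (+0.1010, -0.1010, 0)
  M3 = (-0.1010, -0.1010, 0)
rvec = (-0.0115, -0.2489, 0.1575), |rvec| = θ = 0.29477 rad = 16.889°
Rodrigues: sinθ=0.29052, 1−cosθ=0.04313; R = I + sinθ·[k]× + (1−cosθ)·[k]×²:
    [+0.95693 -0.15381 -0.24621]
    [+0.15665 +0.98762 -0.00813]
    [+0.24441 -0.03079 +0.96918]
t = (-0.1121, -0.0400, 0.5990) m
M0: Pc = R·M0+t = (-0.22429, +0.04393, +0.57120); u = 750.2·(-0.22429)/0.57120 + 303.5 = 8.9318, v = 740.1·(+0.04393)/0.57120 + 240.6 = 297.5169
M1: Pc = R·M1+t = (-0.03098, +0.07557, +0.62058); u = 750.2·(-0.03098)/0.62058 + 303.5 = 266.0438, v = 740.1·(+0.07557)/0.62058 + 240.6 = 330.7266
M2: Pc = R·M2+t = (+0.00009, -0.12393, +0.62680); u = 750.2·(+0.00009)/0.62680 + 303.5 = 303.6017, v = 740.1·(-0.12393)/0.62680 + 240.6 = 94.2698
M3: Pc = R·M3+t = (-0.19322, -0.15557, +0.57742); u = 750.2·(-0.19322)/0.57742 + 303.5 = 52.4707, v = 740.1·(-0.15557)/0.57742 + 240.6 = 41.2002

c0=(8.93, 297.52) c1=(266.04, 330.73) c2=(303.60, 94.27) c3=(52.47, 41.20)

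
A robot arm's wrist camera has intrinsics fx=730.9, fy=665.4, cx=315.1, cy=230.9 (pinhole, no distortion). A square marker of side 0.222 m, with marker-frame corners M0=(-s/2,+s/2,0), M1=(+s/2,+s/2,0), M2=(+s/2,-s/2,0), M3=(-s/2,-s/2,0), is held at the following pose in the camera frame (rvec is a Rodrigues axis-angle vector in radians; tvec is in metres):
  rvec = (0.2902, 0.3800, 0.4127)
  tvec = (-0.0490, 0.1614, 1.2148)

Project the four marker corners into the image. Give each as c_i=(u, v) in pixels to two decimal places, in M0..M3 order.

c0=(212.82, 339.53) c1=(320.01, 398.56) c2=(367.53, 296.56) c3=(250.91, 239.33)

Intrinsics K: fx=730.9, fy=665.4, cx=315.1, cy=230.9
Marker side s = 0.222 m; corners in marker frame (Z=0):
  M0 = (-0.1110, +0.1110, 0)
  M1 = (+0.1110, +0.1110, 0)
  M2 = (+0.1110, -0.1110, 0)
  M3 = (-0.1110, -0.1110, 0)
rvec = (0.2902, 0.3800, 0.4127), |rvec| = θ = 0.63161 rad = 36.189°
Rodrigues: sinθ=0.59045, 1−cosθ=0.19292; R = I + sinθ·[k]× + (1−cosθ)·[k]×²:
    [+0.84780 -0.33247 +0.41315]
    [+0.43913 +0.87691 -0.19545]
    [-0.29731 +0.34713 +0.88944]
t = (-0.0490, 0.1614, 1.2148) m
M0: Pc = R·M0+t = (-0.18001, +0.20999, +1.28633); u = 730.9·(-0.18001)/1.28633 + 315.1 = 212.8173, v = 665.4·(+0.20999)/1.28633 + 230.9 = 339.5261
M1: Pc = R·M1+t = (+0.00820, +0.30748, +1.22033); u = 730.9·(+0.00820)/1.22033 + 315.1 = 320.0122, v = 665.4·(+0.30748)/1.22033 + 230.9 = 398.5575
M2: Pc = R·M2+t = (+0.08201, +0.11281, +1.14327); u = 730.9·(+0.08201)/1.14327 + 315.1 = 367.5300, v = 665.4·(+0.11281)/1.14327 + 230.9 = 296.5555
M3: Pc = R·M3+t = (-0.10620, +0.01532, +1.20927); u = 730.9·(-0.10620)/1.20927 + 315.1 = 250.9103, v = 665.4·(+0.01532)/1.20927 + 230.9 = 239.3297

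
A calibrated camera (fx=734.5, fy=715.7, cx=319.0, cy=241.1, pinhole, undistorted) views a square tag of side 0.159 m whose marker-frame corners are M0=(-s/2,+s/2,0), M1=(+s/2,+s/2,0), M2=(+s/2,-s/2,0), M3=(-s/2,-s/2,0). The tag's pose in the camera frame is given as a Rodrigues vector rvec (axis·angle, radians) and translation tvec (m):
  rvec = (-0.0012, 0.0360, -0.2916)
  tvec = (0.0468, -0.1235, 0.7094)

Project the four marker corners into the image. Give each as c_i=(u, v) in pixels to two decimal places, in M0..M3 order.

Intrinsics K: fx=734.5, fy=715.7, cx=319.0, cy=241.1
Marker side s = 0.159 m; corners in marker frame (Z=0):
  M0 = (-0.0795, +0.0795, 0)
  M1 = (+0.0795, +0.0795, 0)
  M2 = (+0.0795, -0.0795, 0)
  M3 = (-0.0795, -0.0795, 0)
rvec = (-0.0012, 0.0360, -0.2916), |rvec| = θ = 0.29382 rad = 16.834°
Rodrigues: sinθ=0.28961, 1−cosθ=0.04285; R = I + sinθ·[k]× + (1−cosθ)·[k]×²:
    [+0.95715 +0.28740 +0.03566]
    [-0.28744 +0.95779 -0.00403]
    [-0.03531 -0.00639 +0.99936]
t = (0.0468, -0.1235, 0.7094) m
M0: Pc = R·M0+t = (-0.00644, -0.02450, +0.71170); u = 734.5·(-0.00644)/0.71170 + 319.0 = 312.3488, v = 715.7·(-0.02450)/0.71170 + 241.1 = 216.4583
M1: Pc = R·M1+t = (+0.14574, -0.07021, +0.70608); u = 734.5·(+0.14574)/0.70608 + 319.0 = 470.6067, v = 715.7·(-0.07021)/0.70608 + 241.1 = 169.9363
M2: Pc = R·M2+t = (+0.10004, -0.22250, +0.70710); u = 734.5·(+0.10004)/0.70710 + 319.0 = 422.9213, v = 715.7·(-0.22250)/0.70710 + 241.1 = 15.8983
M3: Pc = R·M3+t = (-0.05214, -0.17679, +0.71272); u = 734.5·(-0.05214)/0.71272 + 319.0 = 265.2647, v = 715.7·(-0.17679)/0.71272 + 241.1 = 63.5673

c0=(312.35, 216.46) c1=(470.61, 169.94) c2=(422.92, 15.90) c3=(265.26, 63.57)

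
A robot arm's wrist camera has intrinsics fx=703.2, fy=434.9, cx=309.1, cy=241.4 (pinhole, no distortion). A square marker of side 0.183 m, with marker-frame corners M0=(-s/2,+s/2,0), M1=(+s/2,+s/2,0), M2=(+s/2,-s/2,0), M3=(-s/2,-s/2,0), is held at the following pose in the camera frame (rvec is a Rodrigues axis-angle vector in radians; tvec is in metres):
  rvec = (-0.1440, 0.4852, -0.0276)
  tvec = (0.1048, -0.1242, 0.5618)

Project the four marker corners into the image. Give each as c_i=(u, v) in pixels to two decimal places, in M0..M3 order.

Intrinsics K: fx=703.2, fy=434.9, cx=309.1, cy=241.4
Marker side s = 0.183 m; corners in marker frame (Z=0):
  M0 = (-0.0915, +0.0915, 0)
  M1 = (+0.0915, +0.0915, 0)
  M2 = (+0.0915, -0.0915, 0)
  M3 = (-0.0915, -0.0915, 0)
rvec = (-0.1440, 0.4852, -0.0276), |rvec| = θ = 0.50687 rad = 29.041°
Rodrigues: sinθ=0.48544, 1−cosθ=0.12573; R = I + sinθ·[k]× + (1−cosθ)·[k]×²:
    [+0.88442 -0.00776 +0.46663]
    [-0.06063 +0.98948 +0.13136]
    [-0.46274 -0.14447 +0.87464]
t = (0.1048, -0.1242, 0.5618) m
M0: Pc = R·M0+t = (+0.02317, -0.02812, +0.59092); u = 703.2·(+0.02317)/0.59092 + 309.1 = 336.6675, v = 434.9·(-0.02812)/0.59092 + 241.4 = 220.7080
M1: Pc = R·M1+t = (+0.18501, -0.03921, +0.50624); u = 703.2·(+0.18501)/0.50624 + 309.1 = 566.0964, v = 434.9·(-0.03921)/0.50624 + 241.4 = 207.7156
M2: Pc = R·M2+t = (+0.18643, -0.22028, +0.53268); u = 703.2·(+0.18643)/0.53268 + 309.1 = 555.2160, v = 434.9·(-0.22028)/0.53268 + 241.4 = 61.5505
M3: Pc = R·M3+t = (+0.02459, -0.20919, +0.61736); u = 703.2·(+0.02459)/0.61736 + 309.1 = 337.1044, v = 434.9·(-0.20919)/0.61736 + 241.4 = 94.0357

c0=(336.67, 220.71) c1=(566.10, 207.72) c2=(555.22, 61.55) c3=(337.10, 94.04)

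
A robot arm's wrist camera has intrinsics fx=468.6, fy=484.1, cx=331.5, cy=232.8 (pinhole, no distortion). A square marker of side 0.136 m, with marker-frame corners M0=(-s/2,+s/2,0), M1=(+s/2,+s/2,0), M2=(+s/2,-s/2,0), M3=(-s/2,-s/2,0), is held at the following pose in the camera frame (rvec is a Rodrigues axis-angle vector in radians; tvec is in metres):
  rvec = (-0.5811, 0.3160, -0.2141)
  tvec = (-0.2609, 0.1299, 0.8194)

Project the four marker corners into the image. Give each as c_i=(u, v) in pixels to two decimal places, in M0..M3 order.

Intrinsics K: fx=468.6, fy=484.1, cx=331.5, cy=232.8
Marker side s = 0.136 m; corners in marker frame (Z=0):
  M0 = (-0.0680, +0.0680, 0)
  M1 = (+0.0680, +0.0680, 0)
  M2 = (+0.0680, -0.0680, 0)
  M3 = (-0.0680, -0.0680, 0)
rvec = (-0.5811, 0.3160, -0.2141), |rvec| = θ = 0.69525 rad = 39.835°
Rodrigues: sinθ=0.64058, 1−cosθ=0.23211; R = I + sinθ·[k]× + (1−cosθ)·[k]×²:
    [+0.93004 +0.10909 +0.35089]
    [-0.28544 +0.81584 +0.50292]
    [-0.23141 -0.56789 +0.78990]
t = (-0.2609, 0.1299, 0.8194) m
M0: Pc = R·M0+t = (-0.31672, +0.20479, +0.79652); u = 468.6·(-0.31672)/0.79652 + 331.5 = 145.1678, v = 484.1·(+0.20479)/0.79652 + 232.8 = 357.2633
M1: Pc = R·M1+t = (-0.19024, +0.16597, +0.76505); u = 468.6·(-0.19024)/0.76505 + 331.5 = 214.9764, v = 484.1·(+0.16597)/0.76505 + 232.8 = 337.8194
M2: Pc = R·M2+t = (-0.20508, +0.05501, +0.84228); u = 468.6·(-0.20508)/0.84228 + 331.5 = 217.4070, v = 484.1·(+0.05501)/0.84228 + 232.8 = 264.4186
M3: Pc = R·M3+t = (-0.33156, +0.09383, +0.87375); u = 468.6·(-0.33156)/0.87375 + 331.5 = 153.6815, v = 484.1·(+0.09383)/0.87375 + 232.8 = 284.7876

c0=(145.17, 357.26) c1=(214.98, 337.82) c2=(217.41, 264.42) c3=(153.68, 284.79)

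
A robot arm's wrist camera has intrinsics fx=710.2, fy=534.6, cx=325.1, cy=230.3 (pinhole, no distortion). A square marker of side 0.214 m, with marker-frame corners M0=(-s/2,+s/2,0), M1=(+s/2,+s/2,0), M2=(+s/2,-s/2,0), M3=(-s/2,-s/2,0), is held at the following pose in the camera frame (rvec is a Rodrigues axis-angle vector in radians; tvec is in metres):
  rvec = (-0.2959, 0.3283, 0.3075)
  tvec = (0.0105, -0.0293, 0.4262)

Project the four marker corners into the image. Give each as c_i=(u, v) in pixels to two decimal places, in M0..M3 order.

Intrinsics K: fx=710.2, fy=534.6, cx=325.1, cy=230.3
Marker side s = 0.214 m; corners in marker frame (Z=0):
  M0 = (-0.1070, +0.1070, 0)
  M1 = (+0.1070, +0.1070, 0)
  M2 = (+0.1070, -0.1070, 0)
  M3 = (-0.1070, -0.1070, 0)
rvec = (-0.2959, 0.3283, 0.3075), |rvec| = θ = 0.53842 rad = 30.849°
Rodrigues: sinθ=0.51278, 1−cosθ=0.14148; R = I + sinθ·[k]× + (1−cosθ)·[k]×²:
    [+0.90125 -0.34027 +0.26826]
    [+0.24545 +0.91112 +0.33108]
    [-0.35707 -0.23254 +0.90467]
t = (0.0105, -0.0293, 0.4262) m
M0: Pc = R·M0+t = (-0.12234, +0.04193, +0.43952); u = 710.2·(-0.12234)/0.43952 + 325.1 = 127.4146, v = 534.6·(+0.04193)/0.43952 + 230.3 = 281.2967
M1: Pc = R·M1+t = (+0.07053, +0.09445, +0.36311); u = 710.2·(+0.07053)/0.36311 + 325.1 = 463.0388, v = 534.6·(+0.09445)/0.36311 + 230.3 = 369.3607
M2: Pc = R·M2+t = (+0.14334, -0.10053, +0.41288); u = 710.2·(+0.14334)/0.41288 + 325.1 = 571.6681, v = 534.6·(-0.10053)/0.41288 + 230.3 = 100.1351
M3: Pc = R·M3+t = (-0.04953, -0.15305, +0.48929); u = 710.2·(-0.04953)/0.48929 + 325.1 = 253.2141, v = 534.6·(-0.15305)/0.48929 + 230.3 = 63.0734

c0=(127.41, 281.30) c1=(463.04, 369.36) c2=(571.67, 100.14) c3=(253.21, 63.07)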